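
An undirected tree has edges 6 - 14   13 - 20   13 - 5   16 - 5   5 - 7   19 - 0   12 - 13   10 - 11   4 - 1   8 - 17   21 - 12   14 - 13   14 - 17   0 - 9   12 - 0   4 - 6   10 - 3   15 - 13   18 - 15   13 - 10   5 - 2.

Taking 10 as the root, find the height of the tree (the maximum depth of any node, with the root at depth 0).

1 sits deepest: 10-13-14-6-4-1 — 5 edges from the root.

5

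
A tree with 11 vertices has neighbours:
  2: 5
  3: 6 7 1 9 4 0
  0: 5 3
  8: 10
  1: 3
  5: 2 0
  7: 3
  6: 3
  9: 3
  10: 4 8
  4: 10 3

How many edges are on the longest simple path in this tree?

6

BFS from 8 reaches 2 last, at distance 6; BFS from 2 confirms no node is farther.
Path: 8-10-4-3-0-5-2.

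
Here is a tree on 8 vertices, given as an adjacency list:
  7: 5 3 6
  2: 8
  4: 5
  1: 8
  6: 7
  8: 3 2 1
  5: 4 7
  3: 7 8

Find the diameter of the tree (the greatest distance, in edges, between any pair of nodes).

Starting from 2, a farthest node is 4 at distance 5.
One longest path: 2 - 8 - 3 - 7 - 5 - 4.
So the diameter is 5.

5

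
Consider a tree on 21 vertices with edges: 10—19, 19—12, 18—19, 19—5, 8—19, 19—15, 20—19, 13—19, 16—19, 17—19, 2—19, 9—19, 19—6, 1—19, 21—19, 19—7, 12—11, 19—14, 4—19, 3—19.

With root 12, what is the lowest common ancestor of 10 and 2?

10's ancestor chain is 10, 19, 12 and 2's is 2, 19, 12; they first meet at 19.

19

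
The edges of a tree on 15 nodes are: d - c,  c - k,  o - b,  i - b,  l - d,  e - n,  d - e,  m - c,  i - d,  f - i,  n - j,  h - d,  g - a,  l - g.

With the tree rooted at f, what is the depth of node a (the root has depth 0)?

Path from f to a: f – i – d – l – g – a, which has 5 edges.

5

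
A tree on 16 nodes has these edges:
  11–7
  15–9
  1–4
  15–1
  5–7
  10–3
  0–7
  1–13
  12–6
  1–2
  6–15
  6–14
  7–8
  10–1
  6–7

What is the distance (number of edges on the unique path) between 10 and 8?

5

The path is 10 - 1 - 15 - 6 - 7 - 8, which has 5 edges.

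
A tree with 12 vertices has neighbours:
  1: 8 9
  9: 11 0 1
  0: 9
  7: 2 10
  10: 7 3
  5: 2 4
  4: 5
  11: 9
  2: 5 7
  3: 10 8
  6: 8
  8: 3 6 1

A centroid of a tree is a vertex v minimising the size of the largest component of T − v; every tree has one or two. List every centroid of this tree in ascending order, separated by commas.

Removing 3 splits the tree into components of sizes 6, 5; the largest is 6 ≤ ⌊12/2⌋ = 6.
Its neighbour 8 also leaves a largest component of size 6, so both are centroids.

3, 8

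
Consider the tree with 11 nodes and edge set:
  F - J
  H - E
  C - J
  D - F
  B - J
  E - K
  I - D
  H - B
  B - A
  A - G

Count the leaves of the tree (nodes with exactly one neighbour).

4

Exactly 4 nodes have a single neighbour: C, G, I, K.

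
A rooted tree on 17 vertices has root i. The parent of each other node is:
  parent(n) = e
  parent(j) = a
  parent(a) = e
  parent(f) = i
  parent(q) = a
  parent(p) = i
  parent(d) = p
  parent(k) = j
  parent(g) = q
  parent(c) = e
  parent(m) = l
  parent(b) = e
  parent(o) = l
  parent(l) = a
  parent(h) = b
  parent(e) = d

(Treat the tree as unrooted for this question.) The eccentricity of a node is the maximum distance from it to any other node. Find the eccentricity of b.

A farthest node from b is f.
The path b–e–d–p–i–f has 5 edges.

5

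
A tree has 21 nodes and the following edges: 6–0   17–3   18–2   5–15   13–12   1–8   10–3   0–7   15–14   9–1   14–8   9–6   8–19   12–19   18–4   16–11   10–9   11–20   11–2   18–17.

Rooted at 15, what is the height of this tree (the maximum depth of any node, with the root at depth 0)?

16 sits deepest: 15-14-8-1-9-10-3-17-18-2-11-16 — 11 edges from the root.

11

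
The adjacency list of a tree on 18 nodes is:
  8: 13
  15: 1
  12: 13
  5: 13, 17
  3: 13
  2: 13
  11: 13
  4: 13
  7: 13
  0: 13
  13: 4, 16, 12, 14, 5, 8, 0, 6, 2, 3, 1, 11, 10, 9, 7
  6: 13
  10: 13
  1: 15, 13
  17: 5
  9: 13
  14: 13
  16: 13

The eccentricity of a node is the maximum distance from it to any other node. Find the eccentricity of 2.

3

The node farthest from 2 is 17 (15 also at distance 3), via 2 – 13 – 5 – 17 — 3 edges.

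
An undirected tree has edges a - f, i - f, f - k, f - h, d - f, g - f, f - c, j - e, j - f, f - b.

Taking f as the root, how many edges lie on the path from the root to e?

2

f → j → e — 2 edges.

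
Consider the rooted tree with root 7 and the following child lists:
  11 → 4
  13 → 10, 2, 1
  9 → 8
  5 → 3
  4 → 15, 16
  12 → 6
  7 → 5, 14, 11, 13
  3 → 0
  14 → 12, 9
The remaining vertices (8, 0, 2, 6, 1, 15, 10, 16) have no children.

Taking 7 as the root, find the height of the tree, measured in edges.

3

The longest root-to-leaf path is 7-11-4-15 (3 edges).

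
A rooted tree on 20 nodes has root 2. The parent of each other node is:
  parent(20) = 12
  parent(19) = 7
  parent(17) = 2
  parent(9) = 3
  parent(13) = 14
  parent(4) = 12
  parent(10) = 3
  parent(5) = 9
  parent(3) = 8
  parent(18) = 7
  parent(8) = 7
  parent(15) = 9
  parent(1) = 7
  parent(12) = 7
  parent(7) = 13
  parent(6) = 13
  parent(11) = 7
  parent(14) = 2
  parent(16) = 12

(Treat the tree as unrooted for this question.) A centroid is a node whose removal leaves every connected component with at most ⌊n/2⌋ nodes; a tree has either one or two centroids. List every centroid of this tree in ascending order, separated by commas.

7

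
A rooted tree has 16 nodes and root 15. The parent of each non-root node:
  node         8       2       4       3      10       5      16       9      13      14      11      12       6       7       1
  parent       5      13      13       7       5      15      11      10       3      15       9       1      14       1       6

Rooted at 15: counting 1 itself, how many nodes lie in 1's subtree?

1's subtree: {1, 7, 12, 3, 13, 4, 2}, size 7.

7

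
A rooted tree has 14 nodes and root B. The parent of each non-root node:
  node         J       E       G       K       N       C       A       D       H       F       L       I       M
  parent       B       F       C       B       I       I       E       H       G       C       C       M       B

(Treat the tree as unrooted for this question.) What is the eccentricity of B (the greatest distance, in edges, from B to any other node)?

6

Distances from B peak at 6, attained at A (D also at distance 6).
B–M–I–C–F–E–A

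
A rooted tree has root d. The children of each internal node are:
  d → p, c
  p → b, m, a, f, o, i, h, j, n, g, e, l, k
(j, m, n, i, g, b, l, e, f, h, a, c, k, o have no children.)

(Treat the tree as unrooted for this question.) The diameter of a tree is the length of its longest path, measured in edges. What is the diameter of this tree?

3

A longest path is c–d–p–g, with 3 edges.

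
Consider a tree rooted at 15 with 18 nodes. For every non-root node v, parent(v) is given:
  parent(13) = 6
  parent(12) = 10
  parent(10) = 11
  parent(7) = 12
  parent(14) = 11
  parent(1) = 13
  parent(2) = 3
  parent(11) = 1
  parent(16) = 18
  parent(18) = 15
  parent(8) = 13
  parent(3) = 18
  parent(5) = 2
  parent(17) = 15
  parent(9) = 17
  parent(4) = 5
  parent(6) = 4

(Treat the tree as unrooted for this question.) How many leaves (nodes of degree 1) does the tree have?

Degree-1 nodes: 7, 8, 9, 14, 16 — 5 of them.

5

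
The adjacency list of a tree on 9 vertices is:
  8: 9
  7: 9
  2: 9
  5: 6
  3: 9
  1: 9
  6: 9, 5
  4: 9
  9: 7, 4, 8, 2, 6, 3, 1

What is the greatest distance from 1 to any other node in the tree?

3

A farthest node from 1 is 5.
The path 1 – 9 – 6 – 5 has 3 edges.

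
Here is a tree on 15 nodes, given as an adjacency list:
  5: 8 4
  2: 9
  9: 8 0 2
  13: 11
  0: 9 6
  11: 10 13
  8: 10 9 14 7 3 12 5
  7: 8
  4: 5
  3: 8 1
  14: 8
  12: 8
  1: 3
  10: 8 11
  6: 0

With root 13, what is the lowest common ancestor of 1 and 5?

8

Path 1→root: 1 3 8 10 11 13; path 5→root: 5 8 10 11 13.
First common node: 8.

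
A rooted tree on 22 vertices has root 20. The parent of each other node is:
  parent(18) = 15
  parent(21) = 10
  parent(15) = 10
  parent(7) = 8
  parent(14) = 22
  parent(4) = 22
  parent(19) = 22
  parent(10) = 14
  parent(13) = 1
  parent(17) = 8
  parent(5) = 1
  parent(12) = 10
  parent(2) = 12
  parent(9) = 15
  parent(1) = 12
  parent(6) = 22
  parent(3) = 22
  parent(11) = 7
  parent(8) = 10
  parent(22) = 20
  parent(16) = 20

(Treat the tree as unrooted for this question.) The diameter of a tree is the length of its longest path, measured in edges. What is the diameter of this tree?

A longest path is 16-20-22-14-10-8-7-11, with 7 edges.

7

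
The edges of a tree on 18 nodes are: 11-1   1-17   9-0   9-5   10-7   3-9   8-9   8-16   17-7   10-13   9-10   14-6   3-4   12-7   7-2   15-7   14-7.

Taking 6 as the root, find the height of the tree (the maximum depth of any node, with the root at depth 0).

A deepest node is 4, reached by 6–14–7–10–9–3–4.
That path has 6 edges, so the height is 6.

6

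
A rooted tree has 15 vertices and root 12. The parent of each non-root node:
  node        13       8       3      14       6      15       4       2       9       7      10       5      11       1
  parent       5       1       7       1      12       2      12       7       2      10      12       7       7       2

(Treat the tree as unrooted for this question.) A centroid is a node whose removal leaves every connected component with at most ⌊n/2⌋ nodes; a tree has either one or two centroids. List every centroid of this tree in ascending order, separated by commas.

Removing 7 splits the tree into components of sizes 6, 4, 2, 1, 1; the largest is 6 ≤ ⌊15/2⌋ = 7.
No neighbour of 7 does as well, so 7 is the unique centroid.

7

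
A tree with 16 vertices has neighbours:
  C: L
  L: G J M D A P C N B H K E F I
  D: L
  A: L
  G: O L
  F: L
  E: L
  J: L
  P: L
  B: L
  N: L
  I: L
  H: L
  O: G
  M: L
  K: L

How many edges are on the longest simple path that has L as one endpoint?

The node farthest from L is O, via L-G-O — 2 edges.

2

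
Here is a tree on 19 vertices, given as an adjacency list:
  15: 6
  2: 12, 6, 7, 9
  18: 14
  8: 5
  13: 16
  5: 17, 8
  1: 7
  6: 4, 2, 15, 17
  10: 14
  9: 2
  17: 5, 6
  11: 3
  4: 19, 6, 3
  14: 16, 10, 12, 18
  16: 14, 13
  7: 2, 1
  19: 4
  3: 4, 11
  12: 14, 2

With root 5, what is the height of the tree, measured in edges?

The longest root-to-leaf path is 5–17–6–2–12–14–16–13 (7 edges).

7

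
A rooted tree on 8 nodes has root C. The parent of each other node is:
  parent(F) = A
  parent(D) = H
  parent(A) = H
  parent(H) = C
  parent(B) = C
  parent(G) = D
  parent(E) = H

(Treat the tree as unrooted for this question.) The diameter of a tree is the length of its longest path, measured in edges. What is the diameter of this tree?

4

Starting from F, a farthest node is B at distance 4.
One longest path: F–A–H–C–B.
So the diameter is 4.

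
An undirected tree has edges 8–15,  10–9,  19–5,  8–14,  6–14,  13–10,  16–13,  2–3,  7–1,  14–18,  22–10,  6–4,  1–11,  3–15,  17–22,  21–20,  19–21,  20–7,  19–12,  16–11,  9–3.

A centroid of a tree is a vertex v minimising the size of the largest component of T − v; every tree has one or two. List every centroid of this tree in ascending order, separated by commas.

Delete 10: the remaining components have sizes 10, 9, 2. Max 10 ≤ 11, so 10 is a centroid.
No neighbour of 10 does as well, so 10 is the unique centroid.

10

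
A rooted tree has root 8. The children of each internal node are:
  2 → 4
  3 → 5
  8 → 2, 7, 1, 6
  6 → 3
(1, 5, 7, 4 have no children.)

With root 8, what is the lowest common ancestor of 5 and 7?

Ancestors of 5 (toward the root): 5, 3, 6, 8.
Ancestors of 7: 7, 8.
The deepest node appearing in both lists is 8.

8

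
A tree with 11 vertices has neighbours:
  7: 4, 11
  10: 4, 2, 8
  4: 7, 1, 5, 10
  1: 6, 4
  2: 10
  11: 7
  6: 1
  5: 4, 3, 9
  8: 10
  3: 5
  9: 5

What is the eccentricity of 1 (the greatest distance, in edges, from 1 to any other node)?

A farthest node from 1 is 9 (3, 11, 8, 2 also at distance 3).
The path 1–4–5–9 has 3 edges.

3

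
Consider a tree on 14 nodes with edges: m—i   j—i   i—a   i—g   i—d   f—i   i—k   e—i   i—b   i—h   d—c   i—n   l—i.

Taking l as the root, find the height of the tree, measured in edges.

c sits deepest: l – i – d – c — 3 edges from the root.

3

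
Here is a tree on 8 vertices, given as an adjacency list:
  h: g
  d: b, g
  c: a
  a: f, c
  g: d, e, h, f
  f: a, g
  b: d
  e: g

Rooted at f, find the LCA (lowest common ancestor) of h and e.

g

Path h→root: h g f; path e→root: e g f.
First common node: g.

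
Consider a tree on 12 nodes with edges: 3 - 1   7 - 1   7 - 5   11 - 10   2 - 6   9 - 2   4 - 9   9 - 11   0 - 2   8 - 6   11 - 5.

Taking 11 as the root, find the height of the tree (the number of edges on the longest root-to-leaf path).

4

8 sits deepest: 11 – 9 – 2 – 6 – 8 — 4 edges from the root.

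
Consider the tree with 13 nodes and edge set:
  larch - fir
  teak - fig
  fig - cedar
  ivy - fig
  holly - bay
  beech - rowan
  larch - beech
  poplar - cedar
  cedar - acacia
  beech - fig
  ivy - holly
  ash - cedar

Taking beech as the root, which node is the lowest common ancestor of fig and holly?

fig

Path fig→root: fig beech; path holly→root: holly ivy fig beech.
First common node: fig.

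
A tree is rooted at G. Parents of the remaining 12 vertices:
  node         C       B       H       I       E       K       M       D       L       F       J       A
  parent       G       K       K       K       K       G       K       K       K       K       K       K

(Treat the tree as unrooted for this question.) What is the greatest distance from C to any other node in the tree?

The node farthest from C is M (F, D, L, H, E, B, A, I, J also at distance 3), via C–G–K–M — 3 edges.

3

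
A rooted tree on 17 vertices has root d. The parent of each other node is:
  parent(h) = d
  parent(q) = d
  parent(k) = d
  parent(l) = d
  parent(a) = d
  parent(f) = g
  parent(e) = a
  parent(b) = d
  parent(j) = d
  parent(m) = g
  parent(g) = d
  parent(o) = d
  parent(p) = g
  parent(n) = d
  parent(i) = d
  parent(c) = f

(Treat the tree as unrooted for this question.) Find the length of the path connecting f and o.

f - g - d - o: 3 edges.

3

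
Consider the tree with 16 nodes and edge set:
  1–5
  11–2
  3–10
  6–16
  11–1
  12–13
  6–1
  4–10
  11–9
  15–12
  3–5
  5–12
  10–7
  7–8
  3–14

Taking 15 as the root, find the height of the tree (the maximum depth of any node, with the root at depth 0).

8 sits deepest: 15–12–5–3–10–7–8 — 6 edges from the root.

6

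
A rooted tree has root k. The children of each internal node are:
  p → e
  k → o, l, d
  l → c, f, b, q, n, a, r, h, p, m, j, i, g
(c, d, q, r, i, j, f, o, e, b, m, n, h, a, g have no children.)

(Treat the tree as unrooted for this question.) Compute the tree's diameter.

BFS from o reaches e last, at distance 4; BFS from e confirms no node is farther.
Path: o – k – l – p – e.

4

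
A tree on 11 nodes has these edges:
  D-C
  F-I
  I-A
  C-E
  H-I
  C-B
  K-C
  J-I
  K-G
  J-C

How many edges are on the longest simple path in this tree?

BFS from G reaches A last, at distance 5; BFS from A confirms no node is farther.
Path: G - K - C - J - I - A.

5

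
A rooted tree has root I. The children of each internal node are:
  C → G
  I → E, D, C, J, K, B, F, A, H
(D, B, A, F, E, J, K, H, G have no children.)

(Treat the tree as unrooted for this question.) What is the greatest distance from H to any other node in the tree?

The node farthest from H is G, via H – I – C – G — 3 edges.

3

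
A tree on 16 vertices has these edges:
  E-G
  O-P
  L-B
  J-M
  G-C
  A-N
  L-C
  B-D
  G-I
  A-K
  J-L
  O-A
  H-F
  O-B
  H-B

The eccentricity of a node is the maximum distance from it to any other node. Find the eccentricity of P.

A farthest node from P is I (E also at distance 6).
The path P – O – B – L – C – G – I has 6 edges.

6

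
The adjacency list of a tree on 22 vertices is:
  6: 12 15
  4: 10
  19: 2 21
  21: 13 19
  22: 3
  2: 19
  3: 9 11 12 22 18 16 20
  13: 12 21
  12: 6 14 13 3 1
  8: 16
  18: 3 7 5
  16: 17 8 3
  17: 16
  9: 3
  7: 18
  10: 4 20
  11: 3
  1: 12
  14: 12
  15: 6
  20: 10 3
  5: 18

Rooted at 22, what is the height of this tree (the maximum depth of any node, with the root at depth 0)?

6

The longest root-to-leaf path is 22–3–12–13–21–19–2 (6 edges).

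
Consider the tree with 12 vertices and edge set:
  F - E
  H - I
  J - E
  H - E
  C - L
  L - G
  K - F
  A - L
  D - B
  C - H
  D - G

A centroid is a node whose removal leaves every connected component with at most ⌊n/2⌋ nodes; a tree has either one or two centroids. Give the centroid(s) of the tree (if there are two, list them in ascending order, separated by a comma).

C, H

Removing H splits the tree into components of sizes 6, 4, 1; the largest is 6 ≤ ⌊12/2⌋ = 6.
C is adjacent to H and is also a centroid (the largest component after removing it is likewise 6).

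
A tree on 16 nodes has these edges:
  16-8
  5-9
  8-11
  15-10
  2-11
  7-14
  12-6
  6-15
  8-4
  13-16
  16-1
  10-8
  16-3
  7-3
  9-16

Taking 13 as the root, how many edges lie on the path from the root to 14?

4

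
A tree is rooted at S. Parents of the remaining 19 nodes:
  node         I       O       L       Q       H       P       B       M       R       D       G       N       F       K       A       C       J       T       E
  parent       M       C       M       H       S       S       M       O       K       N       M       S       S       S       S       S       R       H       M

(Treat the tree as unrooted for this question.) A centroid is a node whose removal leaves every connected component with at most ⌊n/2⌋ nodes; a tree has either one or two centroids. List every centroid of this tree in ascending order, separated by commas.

Delete S: the remaining components have sizes 8, 3, 3, 2, 1, 1, 1. Max 8 ≤ 10, so S is a centroid.
Every other node leaves some component of size > 10, so the centroid is unique.

S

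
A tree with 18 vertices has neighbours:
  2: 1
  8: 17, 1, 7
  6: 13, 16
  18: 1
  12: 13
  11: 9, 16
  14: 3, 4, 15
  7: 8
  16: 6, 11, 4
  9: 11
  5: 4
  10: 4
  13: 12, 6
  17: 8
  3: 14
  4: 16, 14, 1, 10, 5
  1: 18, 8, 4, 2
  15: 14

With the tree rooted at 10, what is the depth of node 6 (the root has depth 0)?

Climbing from 6 to the root: 6 – 16 – 4 – 10. That's 3 steps.

3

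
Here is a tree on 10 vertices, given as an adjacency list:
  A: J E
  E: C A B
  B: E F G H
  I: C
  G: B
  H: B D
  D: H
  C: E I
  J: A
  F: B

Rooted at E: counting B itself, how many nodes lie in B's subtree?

5

Descendants of B (including itself): B, F, H, G, D. That's 5.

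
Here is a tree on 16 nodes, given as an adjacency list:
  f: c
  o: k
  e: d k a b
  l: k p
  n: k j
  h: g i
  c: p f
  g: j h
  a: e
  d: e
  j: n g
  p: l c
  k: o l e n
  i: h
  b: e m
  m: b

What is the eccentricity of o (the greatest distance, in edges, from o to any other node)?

6

A farthest node from o is i.
The path o–k–n–j–g–h–i has 6 edges.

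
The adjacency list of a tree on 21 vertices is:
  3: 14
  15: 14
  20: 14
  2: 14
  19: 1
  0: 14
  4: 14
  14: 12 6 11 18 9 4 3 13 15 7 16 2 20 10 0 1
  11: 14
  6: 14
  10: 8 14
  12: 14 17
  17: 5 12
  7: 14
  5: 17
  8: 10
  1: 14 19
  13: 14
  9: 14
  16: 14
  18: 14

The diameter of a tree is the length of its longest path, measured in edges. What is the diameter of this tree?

Starting from 5, a farthest node is 19 at distance 5.
One longest path: 5 – 17 – 12 – 14 – 1 – 19.
So the diameter is 5.

5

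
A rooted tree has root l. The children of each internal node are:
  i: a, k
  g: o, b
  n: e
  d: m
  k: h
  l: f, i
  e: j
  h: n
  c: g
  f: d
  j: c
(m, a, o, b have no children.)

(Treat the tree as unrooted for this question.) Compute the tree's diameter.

12

BFS from m reaches b last, at distance 12; BFS from b confirms no node is farther.
Path: m-d-f-l-i-k-h-n-e-j-c-g-b.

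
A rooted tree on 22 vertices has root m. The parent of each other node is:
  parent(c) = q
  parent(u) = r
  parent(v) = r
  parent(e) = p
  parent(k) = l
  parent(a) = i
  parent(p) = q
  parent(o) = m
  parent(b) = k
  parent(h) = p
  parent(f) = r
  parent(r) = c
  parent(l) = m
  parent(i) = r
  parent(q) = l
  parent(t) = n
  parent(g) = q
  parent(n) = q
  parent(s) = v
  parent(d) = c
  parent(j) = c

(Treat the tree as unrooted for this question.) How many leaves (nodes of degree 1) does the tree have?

The leaves are a, b, d, e, f, g, h, j, o, s, t, u.
That is 12 leaves.

12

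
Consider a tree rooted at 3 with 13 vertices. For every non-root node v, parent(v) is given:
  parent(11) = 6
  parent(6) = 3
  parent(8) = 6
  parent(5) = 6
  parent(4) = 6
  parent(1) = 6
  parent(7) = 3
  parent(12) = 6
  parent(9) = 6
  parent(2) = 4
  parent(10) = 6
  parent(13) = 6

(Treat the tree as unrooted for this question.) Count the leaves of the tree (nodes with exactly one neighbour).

10

Degree-1 nodes: 1, 2, 5, 7, 8, 9, 10, 11, 12, 13 — 10 of them.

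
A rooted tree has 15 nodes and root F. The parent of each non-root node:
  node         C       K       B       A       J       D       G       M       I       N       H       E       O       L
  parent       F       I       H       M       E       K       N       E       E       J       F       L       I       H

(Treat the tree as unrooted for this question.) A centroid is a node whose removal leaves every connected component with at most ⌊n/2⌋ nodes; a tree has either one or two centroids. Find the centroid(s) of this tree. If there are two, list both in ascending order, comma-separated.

Delete E: the remaining components have sizes 5, 4, 3, 2. Max 5 ≤ 7, so E is a centroid.
Every other node leaves some component of size > 7, so the centroid is unique.

E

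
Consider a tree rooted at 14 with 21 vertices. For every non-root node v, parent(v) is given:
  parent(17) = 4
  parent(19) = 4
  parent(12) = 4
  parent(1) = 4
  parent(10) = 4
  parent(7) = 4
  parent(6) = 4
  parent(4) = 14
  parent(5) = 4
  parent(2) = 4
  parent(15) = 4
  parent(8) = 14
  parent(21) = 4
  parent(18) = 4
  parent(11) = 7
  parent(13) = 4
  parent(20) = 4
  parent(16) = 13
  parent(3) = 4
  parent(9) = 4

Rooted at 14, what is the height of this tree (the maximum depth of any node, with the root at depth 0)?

3

The longest root-to-leaf path is 14-4-13-16 (3 edges).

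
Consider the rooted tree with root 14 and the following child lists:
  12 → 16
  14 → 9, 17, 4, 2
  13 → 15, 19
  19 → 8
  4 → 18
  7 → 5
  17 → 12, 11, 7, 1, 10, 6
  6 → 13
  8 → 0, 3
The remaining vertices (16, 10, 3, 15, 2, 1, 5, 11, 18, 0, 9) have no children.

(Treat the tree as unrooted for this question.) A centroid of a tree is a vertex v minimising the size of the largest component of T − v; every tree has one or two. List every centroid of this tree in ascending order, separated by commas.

17

If 17 is removed the pieces have sizes 7, 5, 2, 2, 1, 1, 1, all ≤ ⌊20/2⌋ = 10.
No neighbour of 17 does as well, so 17 is the unique centroid.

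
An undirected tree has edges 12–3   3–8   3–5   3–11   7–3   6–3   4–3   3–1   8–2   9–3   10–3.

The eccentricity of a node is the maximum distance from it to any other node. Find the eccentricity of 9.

The node farthest from 9 is 2, via 9-3-8-2 — 3 edges.

3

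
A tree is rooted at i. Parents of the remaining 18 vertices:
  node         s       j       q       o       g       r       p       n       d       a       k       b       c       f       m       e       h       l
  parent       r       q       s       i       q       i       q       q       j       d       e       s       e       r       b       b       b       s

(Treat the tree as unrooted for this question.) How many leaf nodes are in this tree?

11

The leaves are a, c, f, g, h, k, l, m, n, o, p.
That is 11 leaves.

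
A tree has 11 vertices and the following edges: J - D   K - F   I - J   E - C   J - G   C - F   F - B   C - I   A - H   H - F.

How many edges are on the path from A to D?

A–H–F–C–I–J–D: 6 edges.

6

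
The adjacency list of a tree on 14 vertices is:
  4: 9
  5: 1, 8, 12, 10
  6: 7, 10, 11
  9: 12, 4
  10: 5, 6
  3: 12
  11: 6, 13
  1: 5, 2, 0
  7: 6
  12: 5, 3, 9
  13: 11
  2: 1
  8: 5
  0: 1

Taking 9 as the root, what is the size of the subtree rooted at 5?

The subtree rooted at 5 contains: 5, 10, 1, 8, 6, 2, 0, 11, 7, 13 — 10 nodes.

10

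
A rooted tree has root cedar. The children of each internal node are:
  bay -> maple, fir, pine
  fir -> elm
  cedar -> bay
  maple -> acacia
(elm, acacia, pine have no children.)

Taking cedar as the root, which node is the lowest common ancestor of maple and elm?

bay

Ancestors of maple (toward the root): maple, bay, cedar.
Ancestors of elm: elm, fir, bay, cedar.
The deepest node appearing in both lists is bay.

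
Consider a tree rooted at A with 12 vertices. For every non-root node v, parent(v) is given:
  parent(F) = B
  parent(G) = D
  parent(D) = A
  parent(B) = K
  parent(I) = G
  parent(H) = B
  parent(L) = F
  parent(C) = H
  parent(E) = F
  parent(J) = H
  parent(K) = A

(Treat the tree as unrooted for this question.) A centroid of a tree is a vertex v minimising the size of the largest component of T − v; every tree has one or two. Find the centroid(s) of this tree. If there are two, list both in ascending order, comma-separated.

Removing B splits the tree into components of sizes 5, 3, 3; the largest is 5 ≤ ⌊12/2⌋ = 6.
No neighbour of B does as well, so B is the unique centroid.

B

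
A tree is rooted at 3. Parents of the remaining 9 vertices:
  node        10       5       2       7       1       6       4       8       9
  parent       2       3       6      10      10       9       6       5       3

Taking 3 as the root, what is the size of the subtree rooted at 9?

The subtree rooted at 9 contains: 9, 6, 4, 2, 10, 1, 7 — 7 nodes.

7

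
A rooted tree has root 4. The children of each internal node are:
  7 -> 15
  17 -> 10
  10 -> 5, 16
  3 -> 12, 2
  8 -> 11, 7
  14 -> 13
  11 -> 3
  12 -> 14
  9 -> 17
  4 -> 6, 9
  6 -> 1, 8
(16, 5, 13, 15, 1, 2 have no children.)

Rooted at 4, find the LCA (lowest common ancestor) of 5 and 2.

5's ancestor chain is 5, 10, 17, 9, 4 and 2's is 2, 3, 11, 8, 6, 4; they first meet at 4.

4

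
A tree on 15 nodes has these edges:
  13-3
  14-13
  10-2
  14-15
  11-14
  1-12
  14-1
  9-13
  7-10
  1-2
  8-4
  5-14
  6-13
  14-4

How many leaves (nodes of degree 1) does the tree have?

9

The leaves are 3, 5, 6, 7, 8, 9, 11, 12, 15.
That is 9 leaves.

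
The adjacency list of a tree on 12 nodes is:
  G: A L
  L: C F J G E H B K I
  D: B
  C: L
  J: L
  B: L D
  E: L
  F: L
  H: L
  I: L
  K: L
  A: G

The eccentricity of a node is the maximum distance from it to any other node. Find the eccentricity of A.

4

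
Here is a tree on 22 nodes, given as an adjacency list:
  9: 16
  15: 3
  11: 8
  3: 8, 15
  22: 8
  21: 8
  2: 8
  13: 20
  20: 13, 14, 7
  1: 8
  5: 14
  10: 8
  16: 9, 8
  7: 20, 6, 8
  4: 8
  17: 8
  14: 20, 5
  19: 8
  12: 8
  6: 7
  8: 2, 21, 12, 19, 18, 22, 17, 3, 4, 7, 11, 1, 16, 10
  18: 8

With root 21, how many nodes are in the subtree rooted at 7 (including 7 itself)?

6

Descendants of 7 (including itself): 7, 20, 6, 14, 13, 5. That's 6.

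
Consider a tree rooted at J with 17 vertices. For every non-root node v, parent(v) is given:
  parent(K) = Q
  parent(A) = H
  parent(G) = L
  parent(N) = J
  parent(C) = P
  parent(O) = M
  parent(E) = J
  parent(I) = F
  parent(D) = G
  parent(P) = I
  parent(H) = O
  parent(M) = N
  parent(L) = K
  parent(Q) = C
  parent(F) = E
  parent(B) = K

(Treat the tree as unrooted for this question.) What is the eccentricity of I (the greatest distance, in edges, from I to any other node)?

Distances from I peak at 8, attained at A.
I-F-E-J-N-M-O-H-A

8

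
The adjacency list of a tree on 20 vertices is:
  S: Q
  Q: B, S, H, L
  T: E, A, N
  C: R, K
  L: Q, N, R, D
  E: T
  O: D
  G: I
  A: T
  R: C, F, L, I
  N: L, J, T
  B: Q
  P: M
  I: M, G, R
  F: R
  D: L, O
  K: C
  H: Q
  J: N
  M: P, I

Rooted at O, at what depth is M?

5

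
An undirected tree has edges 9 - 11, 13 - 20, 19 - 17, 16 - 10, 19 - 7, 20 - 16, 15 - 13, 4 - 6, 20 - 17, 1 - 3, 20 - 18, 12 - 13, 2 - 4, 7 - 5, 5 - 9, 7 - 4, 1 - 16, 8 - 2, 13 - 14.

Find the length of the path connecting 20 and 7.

20 - 17 - 19 - 7: 3 edges.

3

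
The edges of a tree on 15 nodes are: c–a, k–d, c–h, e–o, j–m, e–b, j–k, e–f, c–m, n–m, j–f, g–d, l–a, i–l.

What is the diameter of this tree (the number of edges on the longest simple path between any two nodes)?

8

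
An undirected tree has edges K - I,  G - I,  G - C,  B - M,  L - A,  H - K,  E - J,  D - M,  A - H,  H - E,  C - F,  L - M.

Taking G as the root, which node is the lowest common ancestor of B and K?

K

Ancestors of B (toward the root): B, M, L, A, H, K, I, G.
Ancestors of K: K, I, G.
The deepest node appearing in both lists is K.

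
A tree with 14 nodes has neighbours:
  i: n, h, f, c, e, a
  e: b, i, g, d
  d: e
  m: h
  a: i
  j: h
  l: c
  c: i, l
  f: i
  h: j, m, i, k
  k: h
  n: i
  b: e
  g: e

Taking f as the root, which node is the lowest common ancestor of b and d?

b's ancestor chain is b, e, i, f and d's is d, e, i, f; they first meet at e.

e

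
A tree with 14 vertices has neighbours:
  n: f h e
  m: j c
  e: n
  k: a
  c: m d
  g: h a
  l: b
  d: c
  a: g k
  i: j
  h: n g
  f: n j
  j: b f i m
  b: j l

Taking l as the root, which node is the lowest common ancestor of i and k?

j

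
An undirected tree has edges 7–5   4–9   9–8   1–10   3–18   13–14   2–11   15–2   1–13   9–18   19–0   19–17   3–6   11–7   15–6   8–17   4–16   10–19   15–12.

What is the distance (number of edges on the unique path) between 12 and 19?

8

The path is 12–15–6–3–18–9–8–17–19, which has 8 edges.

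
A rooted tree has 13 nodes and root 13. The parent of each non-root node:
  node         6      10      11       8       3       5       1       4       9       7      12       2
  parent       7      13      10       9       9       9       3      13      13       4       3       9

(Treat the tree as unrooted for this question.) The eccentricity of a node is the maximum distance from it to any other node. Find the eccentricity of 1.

6

Distances from 1 peak at 6, attained at 6.
1-3-9-13-4-7-6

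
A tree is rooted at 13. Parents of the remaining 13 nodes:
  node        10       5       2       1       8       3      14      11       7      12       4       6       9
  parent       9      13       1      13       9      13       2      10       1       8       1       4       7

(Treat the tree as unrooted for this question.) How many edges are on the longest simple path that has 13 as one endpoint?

5

Distances from 13 peak at 5, attained at 12 (11 also at distance 5).
13–1–7–9–8–12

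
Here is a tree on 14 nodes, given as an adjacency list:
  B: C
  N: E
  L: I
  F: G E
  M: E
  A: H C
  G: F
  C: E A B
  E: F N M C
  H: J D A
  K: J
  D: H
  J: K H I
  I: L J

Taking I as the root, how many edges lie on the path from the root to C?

4

Climbing from C to the root: C–A–H–J–I. That's 4 steps.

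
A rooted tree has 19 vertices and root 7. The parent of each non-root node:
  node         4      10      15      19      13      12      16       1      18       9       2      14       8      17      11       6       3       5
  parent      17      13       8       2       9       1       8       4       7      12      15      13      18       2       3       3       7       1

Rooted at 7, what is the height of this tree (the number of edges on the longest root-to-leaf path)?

The longest root-to-leaf path is 7 – 18 – 8 – 15 – 2 – 17 – 4 – 1 – 12 – 9 – 13 – 10 (11 edges).

11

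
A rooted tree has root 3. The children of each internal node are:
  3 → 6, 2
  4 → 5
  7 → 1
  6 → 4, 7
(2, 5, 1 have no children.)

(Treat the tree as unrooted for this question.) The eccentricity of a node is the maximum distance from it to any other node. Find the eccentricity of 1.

4

The node farthest from 1 is 2 (5 also at distance 4), via 1 – 7 – 6 – 3 – 2 — 4 edges.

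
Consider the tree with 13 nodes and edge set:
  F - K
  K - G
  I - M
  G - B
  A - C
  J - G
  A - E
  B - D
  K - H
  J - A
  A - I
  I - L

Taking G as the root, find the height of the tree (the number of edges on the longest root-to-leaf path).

The longest root-to-leaf path is G → J → A → I → L (4 edges).

4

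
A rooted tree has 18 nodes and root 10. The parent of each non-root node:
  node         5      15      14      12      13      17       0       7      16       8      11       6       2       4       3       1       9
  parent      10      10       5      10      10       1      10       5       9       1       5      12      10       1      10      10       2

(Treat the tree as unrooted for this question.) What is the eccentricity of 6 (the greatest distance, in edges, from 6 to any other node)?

5

The node farthest from 6 is 16, via 6 – 12 – 10 – 2 – 9 – 16 — 5 edges.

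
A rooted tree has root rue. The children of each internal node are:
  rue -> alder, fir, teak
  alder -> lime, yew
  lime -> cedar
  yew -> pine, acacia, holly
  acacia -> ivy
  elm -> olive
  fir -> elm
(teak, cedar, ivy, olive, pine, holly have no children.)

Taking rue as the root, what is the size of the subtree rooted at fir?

Descendants of fir (including itself): fir, elm, olive. That's 3.

3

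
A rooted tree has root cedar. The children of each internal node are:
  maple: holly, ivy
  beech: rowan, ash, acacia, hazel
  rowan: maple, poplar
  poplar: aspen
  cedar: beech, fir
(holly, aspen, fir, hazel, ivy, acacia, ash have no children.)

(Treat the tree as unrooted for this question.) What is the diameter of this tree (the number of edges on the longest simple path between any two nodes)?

5

A longest path is holly - maple - rowan - beech - cedar - fir, with 5 edges.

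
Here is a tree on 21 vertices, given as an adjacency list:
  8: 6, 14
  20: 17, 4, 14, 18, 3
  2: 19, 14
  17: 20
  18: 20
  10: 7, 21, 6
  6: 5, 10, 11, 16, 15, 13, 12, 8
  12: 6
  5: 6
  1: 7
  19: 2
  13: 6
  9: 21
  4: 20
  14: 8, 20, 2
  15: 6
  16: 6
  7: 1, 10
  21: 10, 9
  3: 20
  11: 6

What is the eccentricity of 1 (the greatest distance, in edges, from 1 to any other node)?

7

Distances from 1 peak at 7, attained at 4 (17, 3, 18, 19 also at distance 7).
1 – 7 – 10 – 6 – 8 – 14 – 20 – 4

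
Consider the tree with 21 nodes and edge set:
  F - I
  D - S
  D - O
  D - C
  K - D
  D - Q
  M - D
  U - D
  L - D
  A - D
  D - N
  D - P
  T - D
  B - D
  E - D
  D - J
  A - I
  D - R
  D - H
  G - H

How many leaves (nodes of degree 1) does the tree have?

Exactly 17 nodes have a single neighbour: B, C, E, F, G, J, K, L, M, N, O, P, Q, R, S, T, U.

17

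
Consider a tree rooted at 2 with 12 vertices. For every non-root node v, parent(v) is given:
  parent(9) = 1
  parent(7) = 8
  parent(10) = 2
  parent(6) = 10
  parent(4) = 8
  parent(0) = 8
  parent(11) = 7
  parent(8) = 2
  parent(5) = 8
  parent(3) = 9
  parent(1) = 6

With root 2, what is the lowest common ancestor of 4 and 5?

8

Path 4→root: 4 8 2; path 5→root: 5 8 2.
First common node: 8.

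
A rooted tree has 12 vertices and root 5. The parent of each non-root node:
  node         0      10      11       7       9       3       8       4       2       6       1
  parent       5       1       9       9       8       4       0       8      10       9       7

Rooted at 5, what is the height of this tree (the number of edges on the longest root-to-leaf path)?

The longest root-to-leaf path is 5–0–8–9–7–1–10–2 (7 edges).

7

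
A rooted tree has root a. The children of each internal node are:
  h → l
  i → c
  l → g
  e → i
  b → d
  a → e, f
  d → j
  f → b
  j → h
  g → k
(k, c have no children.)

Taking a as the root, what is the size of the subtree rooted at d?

6

Descendants of d (including itself): d, j, h, l, g, k. That's 6.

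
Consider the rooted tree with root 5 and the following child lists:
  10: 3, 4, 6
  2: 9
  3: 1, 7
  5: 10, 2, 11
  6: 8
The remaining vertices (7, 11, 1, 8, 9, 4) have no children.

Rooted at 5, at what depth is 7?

3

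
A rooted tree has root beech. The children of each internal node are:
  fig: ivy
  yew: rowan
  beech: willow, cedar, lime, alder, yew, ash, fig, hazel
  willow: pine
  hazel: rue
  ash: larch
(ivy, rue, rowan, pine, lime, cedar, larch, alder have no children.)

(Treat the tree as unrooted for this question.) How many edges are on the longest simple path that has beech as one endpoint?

A farthest node from beech is ivy (larch, pine, rue, rowan also at distance 2).
The path beech–fig–ivy has 2 edges.

2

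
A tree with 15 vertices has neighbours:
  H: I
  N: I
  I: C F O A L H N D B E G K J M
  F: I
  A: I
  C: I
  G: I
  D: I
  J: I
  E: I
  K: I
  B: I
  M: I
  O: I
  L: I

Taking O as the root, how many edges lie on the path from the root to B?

Climbing from B to the root: B–I–O. That's 2 steps.

2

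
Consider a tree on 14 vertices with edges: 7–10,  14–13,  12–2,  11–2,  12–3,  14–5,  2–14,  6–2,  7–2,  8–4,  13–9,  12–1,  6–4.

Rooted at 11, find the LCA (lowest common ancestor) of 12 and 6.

2

12's ancestor chain is 12, 2, 11 and 6's is 6, 2, 11; they first meet at 2.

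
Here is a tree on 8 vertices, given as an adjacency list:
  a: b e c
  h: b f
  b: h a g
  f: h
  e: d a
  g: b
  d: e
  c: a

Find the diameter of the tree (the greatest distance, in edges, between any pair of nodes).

Starting from f, a farthest node is d at distance 5.
One longest path: f–h–b–a–e–d.
So the diameter is 5.

5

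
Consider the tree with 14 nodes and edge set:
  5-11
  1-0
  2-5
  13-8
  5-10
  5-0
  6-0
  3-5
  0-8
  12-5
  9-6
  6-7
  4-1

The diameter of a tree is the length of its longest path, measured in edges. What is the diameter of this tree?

4

A longest path is 12-5-0-6-9, with 4 edges.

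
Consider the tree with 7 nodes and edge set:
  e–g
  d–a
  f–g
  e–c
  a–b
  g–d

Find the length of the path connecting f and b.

4

Walking from f: f–g–d–a–b. Length 4.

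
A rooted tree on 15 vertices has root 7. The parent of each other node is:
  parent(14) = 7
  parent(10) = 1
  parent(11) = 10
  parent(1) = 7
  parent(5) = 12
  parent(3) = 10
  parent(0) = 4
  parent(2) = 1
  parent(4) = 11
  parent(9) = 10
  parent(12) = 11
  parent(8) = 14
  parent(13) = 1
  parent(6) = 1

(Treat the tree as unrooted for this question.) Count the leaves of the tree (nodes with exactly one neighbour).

The leaves are 0, 2, 3, 5, 6, 8, 9, 13.
That is 8 leaves.

8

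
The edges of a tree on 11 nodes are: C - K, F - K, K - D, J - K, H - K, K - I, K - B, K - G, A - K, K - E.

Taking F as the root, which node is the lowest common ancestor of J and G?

J's ancestor chain is J, K, F and G's is G, K, F; they first meet at K.

K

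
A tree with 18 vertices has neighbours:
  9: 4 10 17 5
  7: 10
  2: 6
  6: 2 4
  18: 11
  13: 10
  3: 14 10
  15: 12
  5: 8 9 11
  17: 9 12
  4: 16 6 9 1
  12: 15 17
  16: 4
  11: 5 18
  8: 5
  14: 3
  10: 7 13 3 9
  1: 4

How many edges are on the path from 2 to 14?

6

Walking from 2: 2 - 6 - 4 - 9 - 10 - 3 - 14. Length 6.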